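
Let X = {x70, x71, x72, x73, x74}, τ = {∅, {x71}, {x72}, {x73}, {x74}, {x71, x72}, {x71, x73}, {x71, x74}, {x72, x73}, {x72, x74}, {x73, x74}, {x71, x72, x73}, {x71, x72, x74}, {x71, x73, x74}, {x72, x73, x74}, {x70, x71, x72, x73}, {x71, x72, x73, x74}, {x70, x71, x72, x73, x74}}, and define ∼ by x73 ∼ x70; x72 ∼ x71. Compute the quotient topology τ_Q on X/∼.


X/∼ = {[x70=x73], [x71=x72], [x74]}; |τ_Q| = 6.

Equivalence classes: [x70=x73], [x71=x72], [x74].
Quotient map π: X → X/∼ sends x70 ↦ [x70=x73], x71 ↦ [x71=x72], x72 ↦ [x71=x72], x73 ↦ [x70=x73], x74 ↦ [x74].
For each subset V ⊆ X/∼, compute π^{-1}(V) ⊆ X and check whether π^{-1}(V) ∈ τ. V is open in τ_Q iff π^{-1}(V) ∈ τ.
  V = {}: π^{-1}(V) = ∅ ∈ τ ✓.
  V = {[x70=x73]}: π^{-1}(V) = {x70, x73} ∉ τ ✗.
  V = {[x71=x72]}: π^{-1}(V) = {x71, x72} ∈ τ ✓.
  V = {[x70=x73], [x71=x72]}: π^{-1}(V) = {x70, x71, x72, x73} ∈ τ ✓.
  V = {[x74]}: π^{-1}(V) = {x74} ∈ τ ✓.
  V = {[x70=x73], [x74]}: π^{-1}(V) = {x70, x73, x74} ∉ τ ✗.
  V = {[x71=x72], [x74]}: π^{-1}(V) = {x71, x72, x74} ∈ τ ✓.
  V = {[x70=x73], [x71=x72], [x74]}: π^{-1}(V) = {x70, x71, x72, x73, x74} ∈ τ ✓.
Open sets in the quotient: τ_Q = {{}, {[x71=x72]}, {[x70=x73], [x71=x72]}, {[x74]}, {[x71=x72], [x74]}, {[x70=x73], [x71=x72], [x74]}} (6 elements).


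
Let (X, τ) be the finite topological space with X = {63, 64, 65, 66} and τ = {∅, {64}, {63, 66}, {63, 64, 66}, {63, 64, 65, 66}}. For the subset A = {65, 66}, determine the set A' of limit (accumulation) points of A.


A' = {63, 65}

For each x ∈ X, list the open sets U ∈ τ with x ∈ U, then check whether U ∩ (A ∖ {x}) ≠ ∅ for every such U.
  x = 63: opens ∋ x are {63, 66}, {63, 64, 66}, {63, 64, 65, 66}; each meets A ∖ {63}, so x IS a limit point.
  x = 64: open {64} ∋ x has {64} ∩ (A ∖ {64}) = ∅, so x is NOT a limit point.
  x = 65: opens ∋ x are {63, 64, 65, 66}; each meets A ∖ {65}, so x IS a limit point.
  x = 66: open {63, 66} ∋ x has {63, 66} ∩ (A ∖ {66}) = ∅, so x is NOT a limit point.
Collecting: A' = {63, 65}.


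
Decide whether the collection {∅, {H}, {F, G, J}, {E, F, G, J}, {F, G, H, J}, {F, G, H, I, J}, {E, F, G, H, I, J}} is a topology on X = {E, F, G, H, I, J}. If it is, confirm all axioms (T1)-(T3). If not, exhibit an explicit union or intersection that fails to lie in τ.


τ is NOT a topology on X.

Axiom (T1): ∅ ∈ τ? Yes; X ∈ τ? Yes.
Axiom (T2/T3): check pairwise unions and intersections of members of τ.
Counterexample for (T2): {H} ∪ {E, F, G, J} = {E, F, G, H, J} ∉ τ. Therefore τ is NOT a topology.


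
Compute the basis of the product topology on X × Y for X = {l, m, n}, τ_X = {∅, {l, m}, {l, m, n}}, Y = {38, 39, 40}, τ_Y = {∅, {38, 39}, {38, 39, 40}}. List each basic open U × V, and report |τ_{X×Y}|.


Basis B = {∅ × ∅, {l, m} × {38, 39}, {l, m} × {38, 39, 40}, {l, m, n} × {38, 39}, {l, m, n} × {38, 39, 40}}; |τ_{X×Y}| = 6.

Enumerate products U × V with U ∈ τ_X, V ∈ τ_Y (deduplicated):
  ∅ × ∅ = {} (∅)
  {l, m} × {38, 39} = {(l,38), (l,39), (m,38), (m,39)}
  {l, m} × {38, 39, 40} = {(l,38), (l,39), (l,40), (m,38), (m,39), (m,40)}
  {l, m, n} × {38, 39} = {(l,38), (l,39), (m,38), (m,39), (n,38), (n,39)}
  {l, m, n} × {38, 39, 40} = {(l,38), (l,39), (l,40), (m,38), (m,39), (m,40), (n,38), (n,39), (n,40)}
These 5 distinct sets form the basis B.
Close under arbitrary unions to get τ_{X×Y}; counting gives |τ_{X×Y}| = 6.


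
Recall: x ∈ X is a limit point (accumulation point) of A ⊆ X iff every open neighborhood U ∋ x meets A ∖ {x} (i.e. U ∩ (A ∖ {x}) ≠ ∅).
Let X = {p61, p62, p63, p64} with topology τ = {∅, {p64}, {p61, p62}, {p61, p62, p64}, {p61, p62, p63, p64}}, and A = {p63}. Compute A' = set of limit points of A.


A' = ∅

For each x ∈ X, list the open sets U ∈ τ with x ∈ U, then check whether U ∩ (A ∖ {x}) ≠ ∅ for every such U.
  x = p61: open {p61, p62} ∋ x has {p61, p62} ∩ (A ∖ {p61}) = ∅, so x is NOT a limit point.
  x = p62: open {p61, p62} ∋ x has {p61, p62} ∩ (A ∖ {p62}) = ∅, so x is NOT a limit point.
  x = p63: open {p61, p62, p63, p64} ∋ x has {p61, p62, p63, p64} ∩ (A ∖ {p63}) = ∅, so x is NOT a limit point.
  x = p64: open {p64} ∋ x has {p64} ∩ (A ∖ {p64}) = ∅, so x is NOT a limit point.
Collecting: A' = ∅.


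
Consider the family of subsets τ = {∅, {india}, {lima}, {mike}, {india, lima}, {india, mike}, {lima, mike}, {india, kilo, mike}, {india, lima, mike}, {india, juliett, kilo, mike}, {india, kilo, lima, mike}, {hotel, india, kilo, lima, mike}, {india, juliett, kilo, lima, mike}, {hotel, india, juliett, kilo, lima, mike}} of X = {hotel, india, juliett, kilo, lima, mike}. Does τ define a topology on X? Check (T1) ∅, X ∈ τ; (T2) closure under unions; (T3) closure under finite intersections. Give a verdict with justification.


τ IS a topology on X.

Axiom (T1): ∅ ∈ τ? Yes; X ∈ τ? Yes.
Axiom (T2/T3): check pairwise unions and intersections of members of τ.
All pairwise intersections and unions checked — each lies in τ. Therefore τ satisfies (T1), (T2), (T3): it IS a topology on X.


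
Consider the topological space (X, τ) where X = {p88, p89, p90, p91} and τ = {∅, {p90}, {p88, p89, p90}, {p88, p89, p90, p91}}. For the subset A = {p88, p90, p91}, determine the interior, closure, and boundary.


int(A) = {p90}, cl(A) = {p88, p89, p90, p91}, ∂A = {p88, p89, p91}.

Closed sets in (X, τ) are complements of opens:
  closed(X, τ) = {∅, {p91}, {p88, p89, p91}, {p88, p89, p90, p91}}.
int(A) = ⋃ {U ∈ τ : U ⊆ A}. Opens contained in A: ∅, {p90}.
Taking the union of these: int(A) = {p90}.
cl(A) = ⋂ {C closed : A ⊆ C}. Closed sets containing A: {p88, p89, p90, p91}.
Intersecting these: cl(A) = {p88, p89, p90, p91}.
∂A = cl(A) ∖ int(A) = {p88, p89, p90, p91} ∖ {p90} = {p88, p89, p91}.


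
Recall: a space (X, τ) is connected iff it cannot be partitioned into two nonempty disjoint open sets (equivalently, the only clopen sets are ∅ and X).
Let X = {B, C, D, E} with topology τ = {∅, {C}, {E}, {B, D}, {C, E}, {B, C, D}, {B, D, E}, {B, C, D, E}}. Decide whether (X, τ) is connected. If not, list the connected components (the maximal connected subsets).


(X, τ) is disconnected; components = [{C}, {E}, {B, D}].

Find clopen sets (U ∈ τ with X ∖ U ∈ τ):
  U = ∅, X ∖ U = {B, C, D, E} — both open, so U is clopen.
  U = {C}, X ∖ U = {B, D, E} — both open, so U is clopen.
  U = {E}, X ∖ U = {B, C, D} — both open, so U is clopen.
  U = {B, D}, X ∖ U = {C, E} — both open, so U is clopen.
  U = {C, E}, X ∖ U = {B, D} — both open, so U is clopen.
  U = {B, C, D}, X ∖ U = {E} — both open, so U is clopen.
  U = {B, D, E}, X ∖ U = {C} — both open, so U is clopen.
  U = {B, C, D, E}, X ∖ U = ∅ — both open, so U is clopen.
Nontrivial clopen(s) exist: e.g. {B, C, D}. So (X, τ) is disconnected.
Compute connected components by grouping points that agree on all clopens:
  component: {C}
  component: {E}
  component: {B, D}


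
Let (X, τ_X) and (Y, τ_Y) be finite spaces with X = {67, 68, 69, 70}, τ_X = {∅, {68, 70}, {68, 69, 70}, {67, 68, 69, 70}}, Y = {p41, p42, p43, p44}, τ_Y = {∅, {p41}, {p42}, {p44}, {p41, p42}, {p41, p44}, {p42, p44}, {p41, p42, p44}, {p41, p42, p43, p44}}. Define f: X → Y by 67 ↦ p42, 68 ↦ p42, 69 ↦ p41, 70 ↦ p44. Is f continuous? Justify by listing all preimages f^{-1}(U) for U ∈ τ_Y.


f is NOT continuous.

Compute f^{-1}(U) for each U ∈ τ_Y:
  U = ∅: f^{-1}(U) = ∅ ∈ τ_X ✓.
  U = {p41}: f^{-1}(U) = {69} ∉ τ_X ✗.
  U = {p42}: f^{-1}(U) = {67, 68} ∉ τ_X ✗.
  U = {p44}: f^{-1}(U) = {70} ∉ τ_X ✗.
  U = {p41, p42}: f^{-1}(U) = {67, 68, 69} ∉ τ_X ✗.
  U = {p41, p44}: f^{-1}(U) = {69, 70} ∉ τ_X ✗.
  U = {p42, p44}: f^{-1}(U) = {67, 68, 70} ∉ τ_X ✗.
  U = {p41, p42, p44}: f^{-1}(U) = {67, 68, 69, 70} ∈ τ_X ✓.
  U = {p41, p42, p43, p44}: f^{-1}(U) = {67, 68, 69, 70} ∈ τ_X ✓.
Found U = {p41} with f^{-1}(U) = {69} not in τ_X. Therefore f is NOT continuous.


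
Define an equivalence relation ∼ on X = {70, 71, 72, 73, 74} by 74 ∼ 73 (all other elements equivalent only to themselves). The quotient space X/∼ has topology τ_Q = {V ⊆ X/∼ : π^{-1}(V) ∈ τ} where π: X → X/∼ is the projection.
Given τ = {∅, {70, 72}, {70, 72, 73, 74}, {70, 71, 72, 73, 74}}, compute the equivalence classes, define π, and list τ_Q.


X/∼ = {[70], [71], [72], [73=74]}; |τ_Q| = 4.

Equivalence classes: [70], [71], [72], [73=74].
Quotient map π: X → X/∼ sends 70 ↦ [70], 71 ↦ [71], 72 ↦ [72], 73 ↦ [73=74], 74 ↦ [73=74].
For each subset V ⊆ X/∼, compute π^{-1}(V) ⊆ X and check whether π^{-1}(V) ∈ τ. V is open in τ_Q iff π^{-1}(V) ∈ τ.
  V = {}: π^{-1}(V) = ∅ ∈ τ ✓.
  V = {[70]}: π^{-1}(V) = {70} ∉ τ ✗.
  V = {[71]}: π^{-1}(V) = {71} ∉ τ ✗.
  V = {[70], [71]}: π^{-1}(V) = {70, 71} ∉ τ ✗.
  V = {[72]}: π^{-1}(V) = {72} ∉ τ ✗.
  V = {[70], [72]}: π^{-1}(V) = {70, 72} ∈ τ ✓.
  V = {[71], [72]}: π^{-1}(V) = {71, 72} ∉ τ ✗.
  V = {[70], [71], [72]}: π^{-1}(V) = {70, 71, 72} ∉ τ ✗.
  V = {[73=74]}: π^{-1}(V) = {73, 74} ∉ τ ✗.
  V = {[70], [73=74]}: π^{-1}(V) = {70, 73, 74} ∉ τ ✗.
  V = {[71], [73=74]}: π^{-1}(V) = {71, 73, 74} ∉ τ ✗.
  V = {[70], [71], [73=74]}: π^{-1}(V) = {70, 71, 73, 74} ∉ τ ✗.
  V = {[72], [73=74]}: π^{-1}(V) = {72, 73, 74} ∉ τ ✗.
  V = {[70], [72], [73=74]}: π^{-1}(V) = {70, 72, 73, 74} ∈ τ ✓.
  V = {[71], [72], [73=74]}: π^{-1}(V) = {71, 72, 73, 74} ∉ τ ✗.
  V = {[70], [71], [72], [73=74]}: π^{-1}(V) = {70, 71, 72, 73, 74} ∈ τ ✓.
Open sets in the quotient: τ_Q = {{}, {[70], [72]}, {[70], [72], [73=74]}, {[70], [71], [72], [73=74]}} (4 elements).


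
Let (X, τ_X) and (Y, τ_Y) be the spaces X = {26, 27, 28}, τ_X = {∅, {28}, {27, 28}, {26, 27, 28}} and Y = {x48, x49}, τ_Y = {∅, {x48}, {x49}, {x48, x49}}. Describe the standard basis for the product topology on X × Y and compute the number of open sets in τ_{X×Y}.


Basis B = {∅ × ∅, {28} × {x48}, {28} × {x49}, {27, 28} × {x48}, {27, 28} × {x49}, {28} × {x48, x49}, {26, 27, 28} × {x48}, {26, 27, 28} × {x49}, {27, 28} × {x48, x49}, {26, 27, 28} × {x48, x49}}; |τ_{X×Y}| = 16.

Enumerate products U × V with U ∈ τ_X, V ∈ τ_Y (deduplicated):
  ∅ × ∅ = {} (∅)
  {28} × {x48} = {(28,x48)}
  {28} × {x49} = {(28,x49)}
  {27, 28} × {x48} = {(27,x48), (28,x48)}
  {27, 28} × {x49} = {(27,x49), (28,x49)}
  {28} × {x48, x49} = {(28,x48), (28,x49)}
  {26, 27, 28} × {x48} = {(26,x48), (27,x48), (28,x48)}
  {26, 27, 28} × {x49} = {(26,x49), (27,x49), (28,x49)}
  {27, 28} × {x48, x49} = {(27,x48), (27,x49), (28,x48), (28,x49)}
  {26, 27, 28} × {x48, x49} = {(26,x48), (26,x49), (27,x48), (27,x49), (28,x48), (28,x49)}
These 10 distinct sets form the basis B.
Close under arbitrary unions to get τ_{X×Y}; counting gives |τ_{X×Y}| = 16.


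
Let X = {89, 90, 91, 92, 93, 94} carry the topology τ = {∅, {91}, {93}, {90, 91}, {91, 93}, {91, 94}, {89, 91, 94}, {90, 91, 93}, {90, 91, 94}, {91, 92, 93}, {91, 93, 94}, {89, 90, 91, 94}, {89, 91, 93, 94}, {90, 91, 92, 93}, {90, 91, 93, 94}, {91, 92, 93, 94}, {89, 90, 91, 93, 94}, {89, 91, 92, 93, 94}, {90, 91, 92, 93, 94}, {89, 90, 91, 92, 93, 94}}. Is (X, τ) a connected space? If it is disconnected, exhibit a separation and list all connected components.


(X, τ) is connected.

Find clopen sets (U ∈ τ with X ∖ U ∈ τ):
  U = ∅, X ∖ U = {89, 90, 91, 92, 93, 94} — both open, so U is clopen.
  U = {89, 90, 91, 92, 93, 94}, X ∖ U = ∅ — both open, so U is clopen.
Only trivial clopens (∅ and X) exist, so (X, τ) is connected.
Compute connected components by grouping points that agree on all clopens:
  component: {89, 90, 91, 92, 93, 94}


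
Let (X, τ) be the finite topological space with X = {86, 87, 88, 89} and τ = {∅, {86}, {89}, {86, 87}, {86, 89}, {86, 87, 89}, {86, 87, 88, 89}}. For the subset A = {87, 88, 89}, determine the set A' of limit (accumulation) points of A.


A' = {88}

For each x ∈ X, list the open sets U ∈ τ with x ∈ U, then check whether U ∩ (A ∖ {x}) ≠ ∅ for every such U.
  x = 86: open {86} ∋ x has {86} ∩ (A ∖ {86}) = ∅, so x is NOT a limit point.
  x = 87: open {86, 87} ∋ x has {86, 87} ∩ (A ∖ {87}) = ∅, so x is NOT a limit point.
  x = 88: opens ∋ x are {86, 87, 88, 89}; each meets A ∖ {88}, so x IS a limit point.
  x = 89: open {89} ∋ x has {89} ∩ (A ∖ {89}) = ∅, so x is NOT a limit point.
Collecting: A' = {88}.


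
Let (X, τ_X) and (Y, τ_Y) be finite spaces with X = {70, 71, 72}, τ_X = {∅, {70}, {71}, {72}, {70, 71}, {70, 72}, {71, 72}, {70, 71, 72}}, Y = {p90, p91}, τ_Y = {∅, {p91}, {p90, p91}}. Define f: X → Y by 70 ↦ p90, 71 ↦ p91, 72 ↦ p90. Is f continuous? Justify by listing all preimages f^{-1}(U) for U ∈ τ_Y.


f IS continuous.

Compute f^{-1}(U) for each U ∈ τ_Y:
  U = ∅: f^{-1}(U) = ∅ ∈ τ_X ✓.
  U = {p91}: f^{-1}(U) = {71} ∈ τ_X ✓.
  U = {p90, p91}: f^{-1}(U) = {70, 71, 72} ∈ τ_X ✓.
Every preimage lies in τ_X, so f IS continuous.


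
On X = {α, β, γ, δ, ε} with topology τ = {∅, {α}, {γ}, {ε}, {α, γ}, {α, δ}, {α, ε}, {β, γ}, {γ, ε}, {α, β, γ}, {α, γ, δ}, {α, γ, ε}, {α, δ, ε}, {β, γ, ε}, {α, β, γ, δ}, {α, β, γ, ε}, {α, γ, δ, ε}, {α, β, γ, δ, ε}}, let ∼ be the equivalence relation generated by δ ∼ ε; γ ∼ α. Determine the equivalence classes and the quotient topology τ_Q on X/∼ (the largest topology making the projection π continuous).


X/∼ = {[α=γ], [β], [δ=ε]}; |τ_Q| = 5.

Equivalence classes: [α=γ], [β], [δ=ε].
Quotient map π: X → X/∼ sends α ↦ [α=γ], β ↦ [β], γ ↦ [α=γ], δ ↦ [δ=ε], ε ↦ [δ=ε].
For each subset V ⊆ X/∼, compute π^{-1}(V) ⊆ X and check whether π^{-1}(V) ∈ τ. V is open in τ_Q iff π^{-1}(V) ∈ τ.
  V = {}: π^{-1}(V) = ∅ ∈ τ ✓.
  V = {[α=γ]}: π^{-1}(V) = {α, γ} ∈ τ ✓.
  V = {[β]}: π^{-1}(V) = {β} ∉ τ ✗.
  V = {[α=γ], [β]}: π^{-1}(V) = {α, β, γ} ∈ τ ✓.
  V = {[δ=ε]}: π^{-1}(V) = {δ, ε} ∉ τ ✗.
  V = {[α=γ], [δ=ε]}: π^{-1}(V) = {α, γ, δ, ε} ∈ τ ✓.
  V = {[β], [δ=ε]}: π^{-1}(V) = {β, δ, ε} ∉ τ ✗.
  V = {[α=γ], [β], [δ=ε]}: π^{-1}(V) = {α, β, γ, δ, ε} ∈ τ ✓.
Open sets in the quotient: τ_Q = {{}, {[α=γ]}, {[α=γ], [β]}, {[α=γ], [δ=ε]}, {[α=γ], [β], [δ=ε]}} (5 elements).


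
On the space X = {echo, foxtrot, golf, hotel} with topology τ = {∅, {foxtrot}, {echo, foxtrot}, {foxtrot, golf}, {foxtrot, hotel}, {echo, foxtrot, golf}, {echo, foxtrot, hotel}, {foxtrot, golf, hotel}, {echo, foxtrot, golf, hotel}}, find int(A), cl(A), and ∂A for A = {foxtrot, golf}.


int(A) = {foxtrot, golf}, cl(A) = {echo, foxtrot, golf, hotel}, ∂A = {echo, hotel}.

Closed sets in (X, τ) are complements of opens:
  closed(X, τ) = {∅, {echo}, {golf}, {hotel}, {echo, golf}, {echo, hotel}, {golf, hotel}, {echo, golf, hotel}, {echo, foxtrot, golf, hotel}}.
int(A) = ⋃ {U ∈ τ : U ⊆ A}. Opens contained in A: ∅, {foxtrot}, {foxtrot, golf}.
Taking the union of these: int(A) = {foxtrot, golf}.
cl(A) = ⋂ {C closed : A ⊆ C}. Closed sets containing A: {echo, foxtrot, golf, hotel}.
Intersecting these: cl(A) = {echo, foxtrot, golf, hotel}.
∂A = cl(A) ∖ int(A) = {echo, foxtrot, golf, hotel} ∖ {foxtrot, golf} = {echo, hotel}.


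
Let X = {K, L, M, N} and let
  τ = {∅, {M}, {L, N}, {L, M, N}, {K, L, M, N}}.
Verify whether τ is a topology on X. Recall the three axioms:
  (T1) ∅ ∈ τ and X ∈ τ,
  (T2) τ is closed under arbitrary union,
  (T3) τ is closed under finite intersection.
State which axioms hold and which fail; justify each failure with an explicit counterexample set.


τ IS a topology on X.

Axiom (T1): ∅ ∈ τ? Yes; X ∈ τ? Yes.
Axiom (T2/T3): check pairwise unions and intersections of members of τ.
All pairwise intersections and unions checked — each lies in τ. Therefore τ satisfies (T1), (T2), (T3): it IS a topology on X.


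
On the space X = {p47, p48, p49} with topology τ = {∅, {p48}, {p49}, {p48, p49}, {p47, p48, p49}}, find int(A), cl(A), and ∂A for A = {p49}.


int(A) = {p49}, cl(A) = {p47, p49}, ∂A = {p47}.

Closed sets in (X, τ) are complements of opens:
  closed(X, τ) = {∅, {p47}, {p47, p48}, {p47, p49}, {p47, p48, p49}}.
int(A) = ⋃ {U ∈ τ : U ⊆ A}. Opens contained in A: ∅, {p49}.
Taking the union of these: int(A) = {p49}.
cl(A) = ⋂ {C closed : A ⊆ C}. Closed sets containing A: {p47, p49}, {p47, p48, p49}.
Intersecting these: cl(A) = {p47, p49}.
∂A = cl(A) ∖ int(A) = {p47, p49} ∖ {p49} = {p47}.


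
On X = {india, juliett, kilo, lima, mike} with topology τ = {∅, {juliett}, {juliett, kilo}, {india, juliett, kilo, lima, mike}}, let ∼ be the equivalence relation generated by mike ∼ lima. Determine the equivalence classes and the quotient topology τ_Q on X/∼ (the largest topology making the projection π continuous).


X/∼ = {[india], [juliett], [kilo], [lima=mike]}; |τ_Q| = 4.

Equivalence classes: [india], [juliett], [kilo], [lima=mike].
Quotient map π: X → X/∼ sends india ↦ [india], juliett ↦ [juliett], kilo ↦ [kilo], lima ↦ [lima=mike], mike ↦ [lima=mike].
For each subset V ⊆ X/∼, compute π^{-1}(V) ⊆ X and check whether π^{-1}(V) ∈ τ. V is open in τ_Q iff π^{-1}(V) ∈ τ.
  V = {}: π^{-1}(V) = ∅ ∈ τ ✓.
  V = {[india]}: π^{-1}(V) = {india} ∉ τ ✗.
  V = {[juliett]}: π^{-1}(V) = {juliett} ∈ τ ✓.
  V = {[india], [juliett]}: π^{-1}(V) = {india, juliett} ∉ τ ✗.
  V = {[kilo]}: π^{-1}(V) = {kilo} ∉ τ ✗.
  V = {[india], [kilo]}: π^{-1}(V) = {india, kilo} ∉ τ ✗.
  V = {[juliett], [kilo]}: π^{-1}(V) = {juliett, kilo} ∈ τ ✓.
  V = {[india], [juliett], [kilo]}: π^{-1}(V) = {india, juliett, kilo} ∉ τ ✗.
  V = {[lima=mike]}: π^{-1}(V) = {lima, mike} ∉ τ ✗.
  V = {[india], [lima=mike]}: π^{-1}(V) = {india, lima, mike} ∉ τ ✗.
  V = {[juliett], [lima=mike]}: π^{-1}(V) = {juliett, lima, mike} ∉ τ ✗.
  V = {[india], [juliett], [lima=mike]}: π^{-1}(V) = {india, juliett, lima, mike} ∉ τ ✗.
  V = {[kilo], [lima=mike]}: π^{-1}(V) = {kilo, lima, mike} ∉ τ ✗.
  V = {[india], [kilo], [lima=mike]}: π^{-1}(V) = {india, kilo, lima, mike} ∉ τ ✗.
  V = {[juliett], [kilo], [lima=mike]}: π^{-1}(V) = {juliett, kilo, lima, mike} ∉ τ ✗.
  V = {[india], [juliett], [kilo], [lima=mike]}: π^{-1}(V) = {india, juliett, kilo, lima, mike} ∈ τ ✓.
Open sets in the quotient: τ_Q = {{}, {[juliett]}, {[juliett], [kilo]}, {[india], [juliett], [kilo], [lima=mike]}} (4 elements).


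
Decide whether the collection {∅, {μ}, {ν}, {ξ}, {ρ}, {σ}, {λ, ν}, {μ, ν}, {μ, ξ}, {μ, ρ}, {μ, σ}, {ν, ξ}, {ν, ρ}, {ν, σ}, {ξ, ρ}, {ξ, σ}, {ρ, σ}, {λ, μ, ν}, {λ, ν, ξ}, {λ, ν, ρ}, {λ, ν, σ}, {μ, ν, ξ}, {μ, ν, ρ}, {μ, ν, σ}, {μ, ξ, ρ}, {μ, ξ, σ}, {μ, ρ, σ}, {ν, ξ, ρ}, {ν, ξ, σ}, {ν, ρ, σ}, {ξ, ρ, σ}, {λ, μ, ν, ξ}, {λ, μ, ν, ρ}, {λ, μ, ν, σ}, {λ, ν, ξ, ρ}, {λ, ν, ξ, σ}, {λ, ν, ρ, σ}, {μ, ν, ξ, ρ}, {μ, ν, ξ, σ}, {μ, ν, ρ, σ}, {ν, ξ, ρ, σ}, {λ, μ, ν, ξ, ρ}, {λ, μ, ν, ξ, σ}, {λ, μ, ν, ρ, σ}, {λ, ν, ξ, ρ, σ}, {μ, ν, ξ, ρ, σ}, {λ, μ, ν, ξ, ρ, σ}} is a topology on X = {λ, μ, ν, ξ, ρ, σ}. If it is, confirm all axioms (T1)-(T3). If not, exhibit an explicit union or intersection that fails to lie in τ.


τ is NOT a topology on X.

Axiom (T1): ∅ ∈ τ? Yes; X ∈ τ? Yes.
Axiom (T2/T3): check pairwise unions and intersections of members of τ.
Counterexample for (T2): {μ} ∪ {ξ, ρ, σ} = {μ, ξ, ρ, σ} ∉ τ. Therefore τ is NOT a topology.


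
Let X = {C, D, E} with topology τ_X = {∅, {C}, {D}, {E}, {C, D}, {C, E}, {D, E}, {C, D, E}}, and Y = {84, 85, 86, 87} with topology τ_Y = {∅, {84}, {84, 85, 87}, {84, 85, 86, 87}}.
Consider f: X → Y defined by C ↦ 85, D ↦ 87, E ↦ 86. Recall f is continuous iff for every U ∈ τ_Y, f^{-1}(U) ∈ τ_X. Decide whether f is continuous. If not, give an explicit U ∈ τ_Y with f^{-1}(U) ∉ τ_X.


f IS continuous.

Compute f^{-1}(U) for each U ∈ τ_Y:
  U = ∅: f^{-1}(U) = ∅ ∈ τ_X ✓.
  U = {84}: f^{-1}(U) = ∅ ∈ τ_X ✓.
  U = {84, 85, 87}: f^{-1}(U) = {C, D} ∈ τ_X ✓.
  U = {84, 85, 86, 87}: f^{-1}(U) = {C, D, E} ∈ τ_X ✓.
Every preimage lies in τ_X, so f IS continuous.


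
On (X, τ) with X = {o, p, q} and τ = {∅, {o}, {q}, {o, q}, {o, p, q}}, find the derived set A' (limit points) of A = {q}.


A' = {p}

For each x ∈ X, list the open sets U ∈ τ with x ∈ U, then check whether U ∩ (A ∖ {x}) ≠ ∅ for every such U.
  x = o: open {o} ∋ x has {o} ∩ (A ∖ {o}) = ∅, so x is NOT a limit point.
  x = p: opens ∋ x are {o, p, q}; each meets A ∖ {p}, so x IS a limit point.
  x = q: open {q} ∋ x has {q} ∩ (A ∖ {q}) = ∅, so x is NOT a limit point.
Collecting: A' = {p}.


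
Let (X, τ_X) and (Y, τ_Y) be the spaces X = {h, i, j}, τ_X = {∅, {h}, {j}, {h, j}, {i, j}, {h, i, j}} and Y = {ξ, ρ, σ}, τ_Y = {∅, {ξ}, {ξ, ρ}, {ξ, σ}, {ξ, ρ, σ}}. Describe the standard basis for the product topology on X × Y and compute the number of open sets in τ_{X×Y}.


Basis B = {∅ × ∅, {h} × {ξ}, {j} × {ξ}, {h} × {ξ, ρ}, {h} × {ξ, σ}, {h, j} × {ξ}, {i, j} × {ξ}, {j} × {ξ, ρ}, {j} × {ξ, σ}, {h} × {ξ, ρ, σ}, {h, i, j} × {ξ}, {j} × {ξ, ρ, σ}, {h, j} × {ξ, ρ}, {h, j} × {ξ, σ}, {i, j} × {ξ, ρ}, {i, j} × {ξ, σ}, {h, j} × {ξ, ρ, σ}, {h, i, j} × {ξ, ρ}, {h, i, j} × {ξ, σ}, {i, j} × {ξ, ρ, σ}, {h, i, j} × {ξ, ρ, σ}}; |τ_{X×Y}| = 70.

Enumerate products U × V with U ∈ τ_X, V ∈ τ_Y (deduplicated):
  ∅ × ∅ = {} (∅)
  {h} × {ξ} = {(h,ξ)}
  {j} × {ξ} = {(j,ξ)}
  {h} × {ξ, ρ} = {(h,ξ), (h,ρ)}
  {h} × {ξ, σ} = {(h,ξ), (h,σ)}
  {h, j} × {ξ} = {(h,ξ), (j,ξ)}
  {i, j} × {ξ} = {(i,ξ), (j,ξ)}
  {j} × {ξ, ρ} = {(j,ξ), (j,ρ)}
  {j} × {ξ, σ} = {(j,ξ), (j,σ)}
  {h} × {ξ, ρ, σ} = {(h,ξ), (h,ρ), (h,σ)}
  {h, i, j} × {ξ} = {(h,ξ), (i,ξ), (j,ξ)}
  {j} × {ξ, ρ, σ} = {(j,ξ), (j,ρ), (j,σ)}
  {h, j} × {ξ, ρ} = {(h,ξ), (h,ρ), (j,ξ), (j,ρ)}
  {h, j} × {ξ, σ} = {(h,ξ), (h,σ), (j,ξ), (j,σ)}
  {i, j} × {ξ, ρ} = {(i,ξ), (i,ρ), (j,ξ), (j,ρ)}
  {i, j} × {ξ, σ} = {(i,ξ), (i,σ), (j,ξ), (j,σ)}
  {h, j} × {ξ, ρ, σ} = {(h,ξ), (h,ρ), (h,σ), (j,ξ), (j,ρ), (j,σ)}
  {h, i, j} × {ξ, ρ} = {(h,ξ), (h,ρ), (i,ξ), (i,ρ), (j,ξ), (j,ρ)}
  {h, i, j} × {ξ, σ} = {(h,ξ), (h,σ), (i,ξ), (i,σ), (j,ξ), (j,σ)}
  {i, j} × {ξ, ρ, σ} = {(i,ξ), (i,ρ), (i,σ), (j,ξ), (j,ρ), (j,σ)}
  {h, i, j} × {ξ, ρ, σ} = {(h,ξ), (h,ρ), (h,σ), (i,ξ), (i,ρ), (i,σ), (j,ξ), (j,ρ), (j,σ)}
These 21 distinct sets form the basis B.
Close under arbitrary unions to get τ_{X×Y}; counting gives |τ_{X×Y}| = 70.


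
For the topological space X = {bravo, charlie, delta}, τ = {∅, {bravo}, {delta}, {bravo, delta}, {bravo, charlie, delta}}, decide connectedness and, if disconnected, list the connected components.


(X, τ) is connected.

Find clopen sets (U ∈ τ with X ∖ U ∈ τ):
  U = ∅, X ∖ U = {bravo, charlie, delta} — both open, so U is clopen.
  U = {bravo, charlie, delta}, X ∖ U = ∅ — both open, so U is clopen.
Only trivial clopens (∅ and X) exist, so (X, τ) is connected.
Compute connected components by grouping points that agree on all clopens:
  component: {bravo, charlie, delta}


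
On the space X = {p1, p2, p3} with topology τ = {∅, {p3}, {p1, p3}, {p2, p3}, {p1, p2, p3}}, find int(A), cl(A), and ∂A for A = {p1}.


int(A) = ∅, cl(A) = {p1}, ∂A = {p1}.

Closed sets in (X, τ) are complements of opens:
  closed(X, τ) = {∅, {p1}, {p2}, {p1, p2}, {p1, p2, p3}}.
int(A) = ⋃ {U ∈ τ : U ⊆ A}. Opens contained in A: ∅.
Taking the union of these: int(A) = ∅.
cl(A) = ⋂ {C closed : A ⊆ C}. Closed sets containing A: {p1}, {p1, p2}, {p1, p2, p3}.
Intersecting these: cl(A) = {p1}.
∂A = cl(A) ∖ int(A) = {p1} ∖ ∅ = {p1}.


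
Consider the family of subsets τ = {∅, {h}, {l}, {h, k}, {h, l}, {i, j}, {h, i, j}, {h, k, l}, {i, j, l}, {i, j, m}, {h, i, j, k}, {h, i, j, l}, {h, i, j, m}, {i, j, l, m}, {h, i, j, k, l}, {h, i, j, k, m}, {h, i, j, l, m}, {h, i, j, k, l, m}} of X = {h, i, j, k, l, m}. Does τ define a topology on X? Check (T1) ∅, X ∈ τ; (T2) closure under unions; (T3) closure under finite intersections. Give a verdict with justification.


τ IS a topology on X.

Axiom (T1): ∅ ∈ τ? Yes; X ∈ τ? Yes.
Axiom (T2/T3): check pairwise unions and intersections of members of τ.
All pairwise intersections and unions checked — each lies in τ. Therefore τ satisfies (T1), (T2), (T3): it IS a topology on X.


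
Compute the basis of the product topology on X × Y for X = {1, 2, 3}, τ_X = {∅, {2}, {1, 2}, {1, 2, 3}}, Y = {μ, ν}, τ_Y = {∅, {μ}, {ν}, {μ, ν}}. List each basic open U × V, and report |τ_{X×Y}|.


Basis B = {∅ × ∅, {2} × {μ}, {2} × {ν}, {1, 2} × {μ}, {1, 2} × {ν}, {2} × {μ, ν}, {1, 2, 3} × {μ}, {1, 2, 3} × {ν}, {1, 2} × {μ, ν}, {1, 2, 3} × {μ, ν}}; |τ_{X×Y}| = 16.

Enumerate products U × V with U ∈ τ_X, V ∈ τ_Y (deduplicated):
  ∅ × ∅ = {} (∅)
  {2} × {μ} = {(2,μ)}
  {2} × {ν} = {(2,ν)}
  {1, 2} × {μ} = {(1,μ), (2,μ)}
  {1, 2} × {ν} = {(1,ν), (2,ν)}
  {2} × {μ, ν} = {(2,μ), (2,ν)}
  {1, 2, 3} × {μ} = {(1,μ), (2,μ), (3,μ)}
  {1, 2, 3} × {ν} = {(1,ν), (2,ν), (3,ν)}
  {1, 2} × {μ, ν} = {(1,μ), (1,ν), (2,μ), (2,ν)}
  {1, 2, 3} × {μ, ν} = {(1,μ), (1,ν), (2,μ), (2,ν), (3,μ), (3,ν)}
These 10 distinct sets form the basis B.
Close under arbitrary unions to get τ_{X×Y}; counting gives |τ_{X×Y}| = 16.


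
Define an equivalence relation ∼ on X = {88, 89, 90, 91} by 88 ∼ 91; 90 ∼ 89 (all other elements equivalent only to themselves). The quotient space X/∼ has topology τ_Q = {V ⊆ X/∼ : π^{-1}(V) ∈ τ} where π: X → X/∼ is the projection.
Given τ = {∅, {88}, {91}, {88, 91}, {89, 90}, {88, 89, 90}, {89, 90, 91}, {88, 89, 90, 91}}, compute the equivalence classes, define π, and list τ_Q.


X/∼ = {[88=91], [89=90]}; |τ_Q| = 4.

Equivalence classes: [88=91], [89=90].
Quotient map π: X → X/∼ sends 88 ↦ [88=91], 89 ↦ [89=90], 90 ↦ [89=90], 91 ↦ [88=91].
For each subset V ⊆ X/∼, compute π^{-1}(V) ⊆ X and check whether π^{-1}(V) ∈ τ. V is open in τ_Q iff π^{-1}(V) ∈ τ.
  V = {}: π^{-1}(V) = ∅ ∈ τ ✓.
  V = {[88=91]}: π^{-1}(V) = {88, 91} ∈ τ ✓.
  V = {[89=90]}: π^{-1}(V) = {89, 90} ∈ τ ✓.
  V = {[88=91], [89=90]}: π^{-1}(V) = {88, 89, 90, 91} ∈ τ ✓.
Open sets in the quotient: τ_Q = {{}, {[88=91]}, {[89=90]}, {[88=91], [89=90]}} (4 elements).


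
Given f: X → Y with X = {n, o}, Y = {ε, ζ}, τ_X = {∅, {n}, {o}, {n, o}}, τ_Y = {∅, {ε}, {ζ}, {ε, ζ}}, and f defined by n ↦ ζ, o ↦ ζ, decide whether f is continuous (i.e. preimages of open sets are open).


f IS continuous.

Compute f^{-1}(U) for each U ∈ τ_Y:
  U = ∅: f^{-1}(U) = ∅ ∈ τ_X ✓.
  U = {ε}: f^{-1}(U) = ∅ ∈ τ_X ✓.
  U = {ζ}: f^{-1}(U) = {n, o} ∈ τ_X ✓.
  U = {ε, ζ}: f^{-1}(U) = {n, o} ∈ τ_X ✓.
Every preimage lies in τ_X, so f IS continuous.


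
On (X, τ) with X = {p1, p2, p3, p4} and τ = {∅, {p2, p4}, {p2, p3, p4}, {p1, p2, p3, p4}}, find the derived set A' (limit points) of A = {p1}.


A' = ∅

For each x ∈ X, list the open sets U ∈ τ with x ∈ U, then check whether U ∩ (A ∖ {x}) ≠ ∅ for every such U.
  x = p1: open {p1, p2, p3, p4} ∋ x has {p1, p2, p3, p4} ∩ (A ∖ {p1}) = ∅, so x is NOT a limit point.
  x = p2: open {p2, p4} ∋ x has {p2, p4} ∩ (A ∖ {p2}) = ∅, so x is NOT a limit point.
  x = p3: open {p2, p3, p4} ∋ x has {p2, p3, p4} ∩ (A ∖ {p3}) = ∅, so x is NOT a limit point.
  x = p4: open {p2, p4} ∋ x has {p2, p4} ∩ (A ∖ {p4}) = ∅, so x is NOT a limit point.
Collecting: A' = ∅.


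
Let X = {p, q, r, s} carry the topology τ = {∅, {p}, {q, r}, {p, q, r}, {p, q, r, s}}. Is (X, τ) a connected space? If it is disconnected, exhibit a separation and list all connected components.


(X, τ) is connected.

Find clopen sets (U ∈ τ with X ∖ U ∈ τ):
  U = ∅, X ∖ U = {p, q, r, s} — both open, so U is clopen.
  U = {p, q, r, s}, X ∖ U = ∅ — both open, so U is clopen.
Only trivial clopens (∅ and X) exist, so (X, τ) is connected.
Compute connected components by grouping points that agree on all clopens:
  component: {p, q, r, s}


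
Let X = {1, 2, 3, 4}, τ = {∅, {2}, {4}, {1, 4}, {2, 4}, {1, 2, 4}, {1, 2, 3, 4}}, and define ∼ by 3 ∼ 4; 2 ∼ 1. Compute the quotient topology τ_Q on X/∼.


X/∼ = {[1=2], [3=4]}; |τ_Q| = 2.

Equivalence classes: [1=2], [3=4].
Quotient map π: X → X/∼ sends 1 ↦ [1=2], 2 ↦ [1=2], 3 ↦ [3=4], 4 ↦ [3=4].
For each subset V ⊆ X/∼, compute π^{-1}(V) ⊆ X and check whether π^{-1}(V) ∈ τ. V is open in τ_Q iff π^{-1}(V) ∈ τ.
  V = {}: π^{-1}(V) = ∅ ∈ τ ✓.
  V = {[1=2]}: π^{-1}(V) = {1, 2} ∉ τ ✗.
  V = {[3=4]}: π^{-1}(V) = {3, 4} ∉ τ ✗.
  V = {[1=2], [3=4]}: π^{-1}(V) = {1, 2, 3, 4} ∈ τ ✓.
Open sets in the quotient: τ_Q = {{}, {[1=2], [3=4]}} (2 elements).


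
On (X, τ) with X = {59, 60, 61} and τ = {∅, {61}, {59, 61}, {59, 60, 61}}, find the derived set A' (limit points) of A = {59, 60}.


A' = {60}

For each x ∈ X, list the open sets U ∈ τ with x ∈ U, then check whether U ∩ (A ∖ {x}) ≠ ∅ for every such U.
  x = 59: open {59, 61} ∋ x has {59, 61} ∩ (A ∖ {59}) = ∅, so x is NOT a limit point.
  x = 60: opens ∋ x are {59, 60, 61}; each meets A ∖ {60}, so x IS a limit point.
  x = 61: open {61} ∋ x has {61} ∩ (A ∖ {61}) = ∅, so x is NOT a limit point.
Collecting: A' = {60}.


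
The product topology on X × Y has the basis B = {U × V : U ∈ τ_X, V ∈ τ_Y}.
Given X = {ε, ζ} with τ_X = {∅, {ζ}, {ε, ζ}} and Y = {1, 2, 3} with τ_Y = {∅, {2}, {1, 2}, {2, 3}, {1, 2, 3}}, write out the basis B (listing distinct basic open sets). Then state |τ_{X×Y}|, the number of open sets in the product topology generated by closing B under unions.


Basis B = {∅ × ∅, {ζ} × {2}, {ε, ζ} × {2}, {ζ} × {1, 2}, {ζ} × {2, 3}, {ζ} × {1, 2, 3}, {ε, ζ} × {1, 2}, {ε, ζ} × {2, 3}, {ε, ζ} × {1, 2, 3}}; |τ_{X×Y}| = 14.

Enumerate products U × V with U ∈ τ_X, V ∈ τ_Y (deduplicated):
  ∅ × ∅ = {} (∅)
  {ζ} × {2} = {(ζ,2)}
  {ε, ζ} × {2} = {(ε,2), (ζ,2)}
  {ζ} × {1, 2} = {(ζ,1), (ζ,2)}
  {ζ} × {2, 3} = {(ζ,2), (ζ,3)}
  {ζ} × {1, 2, 3} = {(ζ,1), (ζ,2), (ζ,3)}
  {ε, ζ} × {1, 2} = {(ε,1), (ε,2), (ζ,1), (ζ,2)}
  {ε, ζ} × {2, 3} = {(ε,2), (ε,3), (ζ,2), (ζ,3)}
  {ε, ζ} × {1, 2, 3} = {(ε,1), (ε,2), (ε,3), (ζ,1), (ζ,2), (ζ,3)}
These 9 distinct sets form the basis B.
Close under arbitrary unions to get τ_{X×Y}; counting gives |τ_{X×Y}| = 14.


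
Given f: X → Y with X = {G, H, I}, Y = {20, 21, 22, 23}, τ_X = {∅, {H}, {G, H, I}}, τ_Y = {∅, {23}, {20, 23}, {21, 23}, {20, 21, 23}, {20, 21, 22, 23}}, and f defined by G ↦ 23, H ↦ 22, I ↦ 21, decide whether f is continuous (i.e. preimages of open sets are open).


f is NOT continuous.

Compute f^{-1}(U) for each U ∈ τ_Y:
  U = ∅: f^{-1}(U) = ∅ ∈ τ_X ✓.
  U = {23}: f^{-1}(U) = {G} ∉ τ_X ✗.
  U = {20, 23}: f^{-1}(U) = {G} ∉ τ_X ✗.
  U = {21, 23}: f^{-1}(U) = {G, I} ∉ τ_X ✗.
  U = {20, 21, 23}: f^{-1}(U) = {G, I} ∉ τ_X ✗.
  U = {20, 21, 22, 23}: f^{-1}(U) = {G, H, I} ∈ τ_X ✓.
Found U = {23} with f^{-1}(U) = {G} not in τ_X. Therefore f is NOT continuous.


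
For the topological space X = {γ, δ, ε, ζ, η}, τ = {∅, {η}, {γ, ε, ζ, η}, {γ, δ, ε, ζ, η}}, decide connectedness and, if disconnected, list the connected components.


(X, τ) is connected.

Find clopen sets (U ∈ τ with X ∖ U ∈ τ):
  U = ∅, X ∖ U = {γ, δ, ε, ζ, η} — both open, so U is clopen.
  U = {γ, δ, ε, ζ, η}, X ∖ U = ∅ — both open, so U is clopen.
Only trivial clopens (∅ and X) exist, so (X, τ) is connected.
Compute connected components by grouping points that agree on all clopens:
  component: {γ, δ, ε, ζ, η}


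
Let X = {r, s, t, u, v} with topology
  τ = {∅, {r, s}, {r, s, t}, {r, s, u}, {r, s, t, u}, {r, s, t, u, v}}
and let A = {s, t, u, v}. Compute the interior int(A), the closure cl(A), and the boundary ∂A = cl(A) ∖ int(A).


int(A) = ∅, cl(A) = {r, s, t, u, v}, ∂A = {r, s, t, u, v}.

Closed sets in (X, τ) are complements of opens:
  closed(X, τ) = {∅, {v}, {t, v}, {u, v}, {t, u, v}, {r, s, t, u, v}}.
int(A) = ⋃ {U ∈ τ : U ⊆ A}. Opens contained in A: ∅.
Taking the union of these: int(A) = ∅.
cl(A) = ⋂ {C closed : A ⊆ C}. Closed sets containing A: {r, s, t, u, v}.
Intersecting these: cl(A) = {r, s, t, u, v}.
∂A = cl(A) ∖ int(A) = {r, s, t, u, v} ∖ ∅ = {r, s, t, u, v}.


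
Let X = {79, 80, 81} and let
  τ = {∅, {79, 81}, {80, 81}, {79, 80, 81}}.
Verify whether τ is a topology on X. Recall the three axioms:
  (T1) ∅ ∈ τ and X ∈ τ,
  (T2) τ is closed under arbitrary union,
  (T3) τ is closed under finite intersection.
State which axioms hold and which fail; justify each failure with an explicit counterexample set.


τ is NOT a topology on X.

Axiom (T1): ∅ ∈ τ? Yes; X ∈ τ? Yes.
Axiom (T2/T3): check pairwise unions and intersections of members of τ.
Counterexample for (T3): {79, 81} ∩ {80, 81} = {81} ∉ τ. Therefore τ is NOT a topology.


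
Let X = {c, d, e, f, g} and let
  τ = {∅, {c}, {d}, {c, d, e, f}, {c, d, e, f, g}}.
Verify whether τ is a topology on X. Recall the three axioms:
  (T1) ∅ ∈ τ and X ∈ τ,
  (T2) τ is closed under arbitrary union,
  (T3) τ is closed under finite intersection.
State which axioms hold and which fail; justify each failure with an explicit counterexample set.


τ is NOT a topology on X.

Axiom (T1): ∅ ∈ τ? Yes; X ∈ τ? Yes.
Axiom (T2/T3): check pairwise unions and intersections of members of τ.
Counterexample for (T2): {c} ∪ {d} = {c, d} ∉ τ. Therefore τ is NOT a topology.


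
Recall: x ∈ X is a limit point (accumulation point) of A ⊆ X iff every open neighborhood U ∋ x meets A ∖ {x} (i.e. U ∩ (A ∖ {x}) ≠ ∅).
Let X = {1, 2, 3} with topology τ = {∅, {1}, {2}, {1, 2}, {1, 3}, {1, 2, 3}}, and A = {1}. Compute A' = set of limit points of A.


A' = {3}

For each x ∈ X, list the open sets U ∈ τ with x ∈ U, then check whether U ∩ (A ∖ {x}) ≠ ∅ for every such U.
  x = 1: open {1} ∋ x has {1} ∩ (A ∖ {1}) = ∅, so x is NOT a limit point.
  x = 2: open {2} ∋ x has {2} ∩ (A ∖ {2}) = ∅, so x is NOT a limit point.
  x = 3: opens ∋ x are {1, 3}, {1, 2, 3}; each meets A ∖ {3}, so x IS a limit point.
Collecting: A' = {3}.


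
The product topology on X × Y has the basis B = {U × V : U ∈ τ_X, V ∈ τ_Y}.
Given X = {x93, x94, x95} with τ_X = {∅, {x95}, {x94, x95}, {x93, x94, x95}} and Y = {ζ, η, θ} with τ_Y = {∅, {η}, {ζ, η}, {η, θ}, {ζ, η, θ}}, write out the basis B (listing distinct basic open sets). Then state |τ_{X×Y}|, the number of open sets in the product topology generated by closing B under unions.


Basis B = {∅ × ∅, {x95} × {η}, {x94, x95} × {η}, {x95} × {ζ, η}, {x95} × {η, θ}, {x93, x94, x95} × {η}, {x95} × {ζ, η, θ}, {x94, x95} × {ζ, η}, {x94, x95} × {η, θ}, {x93, x94, x95} × {ζ, η}, {x93, x94, x95} × {η, θ}, {x94, x95} × {ζ, η, θ}, {x93, x94, x95} × {ζ, η, θ}}; |τ_{X×Y}| = 30.

Enumerate products U × V with U ∈ τ_X, V ∈ τ_Y (deduplicated):
  ∅ × ∅ = {} (∅)
  {x95} × {η} = {(x95,η)}
  {x94, x95} × {η} = {(x94,η), (x95,η)}
  {x95} × {ζ, η} = {(x95,ζ), (x95,η)}
  {x95} × {η, θ} = {(x95,η), (x95,θ)}
  {x93, x94, x95} × {η} = {(x93,η), (x94,η), (x95,η)}
  {x95} × {ζ, η, θ} = {(x95,ζ), (x95,η), (x95,θ)}
  {x94, x95} × {ζ, η} = {(x94,ζ), (x94,η), (x95,ζ), (x95,η)}
  {x94, x95} × {η, θ} = {(x94,η), (x94,θ), (x95,η), (x95,θ)}
  {x93, x94, x95} × {ζ, η} = {(x93,ζ), (x93,η), (x94,ζ), (x94,η), (x95,ζ), (x95,η)}
  {x93, x94, x95} × {η, θ} = {(x93,η), (x93,θ), (x94,η), (x94,θ), (x95,η), (x95,θ)}
  {x94, x95} × {ζ, η, θ} = {(x94,ζ), (x94,η), (x94,θ), (x95,ζ), (x95,η), (x95,θ)}
  {x93, x94, x95} × {ζ, η, θ} = {(x93,ζ), (x93,η), (x93,θ), (x94,ζ), (x94,η), (x94,θ), (x95,ζ), (x95,η), (x95,θ)}
These 13 distinct sets form the basis B.
Close under arbitrary unions to get τ_{X×Y}; counting gives |τ_{X×Y}| = 30.


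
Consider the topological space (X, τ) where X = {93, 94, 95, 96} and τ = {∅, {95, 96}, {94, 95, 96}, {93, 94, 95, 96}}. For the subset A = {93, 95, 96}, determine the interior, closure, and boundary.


int(A) = {95, 96}, cl(A) = {93, 94, 95, 96}, ∂A = {93, 94}.

Closed sets in (X, τ) are complements of opens:
  closed(X, τ) = {∅, {93}, {93, 94}, {93, 94, 95, 96}}.
int(A) = ⋃ {U ∈ τ : U ⊆ A}. Opens contained in A: ∅, {95, 96}.
Taking the union of these: int(A) = {95, 96}.
cl(A) = ⋂ {C closed : A ⊆ C}. Closed sets containing A: {93, 94, 95, 96}.
Intersecting these: cl(A) = {93, 94, 95, 96}.
∂A = cl(A) ∖ int(A) = {93, 94, 95, 96} ∖ {95, 96} = {93, 94}.


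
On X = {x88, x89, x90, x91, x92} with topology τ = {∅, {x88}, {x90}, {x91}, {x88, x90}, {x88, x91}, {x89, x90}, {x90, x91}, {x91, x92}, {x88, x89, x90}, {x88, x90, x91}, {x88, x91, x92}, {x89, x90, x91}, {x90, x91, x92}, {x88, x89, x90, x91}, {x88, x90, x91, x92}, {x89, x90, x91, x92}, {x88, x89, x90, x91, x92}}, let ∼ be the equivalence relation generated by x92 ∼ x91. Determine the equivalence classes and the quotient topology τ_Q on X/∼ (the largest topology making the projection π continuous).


X/∼ = {[x88], [x89], [x90], [x91=x92]}; |τ_Q| = 12.

Equivalence classes: [x88], [x89], [x90], [x91=x92].
Quotient map π: X → X/∼ sends x88 ↦ [x88], x89 ↦ [x89], x90 ↦ [x90], x91 ↦ [x91=x92], x92 ↦ [x91=x92].
For each subset V ⊆ X/∼, compute π^{-1}(V) ⊆ X and check whether π^{-1}(V) ∈ τ. V is open in τ_Q iff π^{-1}(V) ∈ τ.
  V = {}: π^{-1}(V) = ∅ ∈ τ ✓.
  V = {[x88]}: π^{-1}(V) = {x88} ∈ τ ✓.
  V = {[x89]}: π^{-1}(V) = {x89} ∉ τ ✗.
  V = {[x88], [x89]}: π^{-1}(V) = {x88, x89} ∉ τ ✗.
  V = {[x90]}: π^{-1}(V) = {x90} ∈ τ ✓.
  V = {[x88], [x90]}: π^{-1}(V) = {x88, x90} ∈ τ ✓.
  V = {[x89], [x90]}: π^{-1}(V) = {x89, x90} ∈ τ ✓.
  V = {[x88], [x89], [x90]}: π^{-1}(V) = {x88, x89, x90} ∈ τ ✓.
  V = {[x91=x92]}: π^{-1}(V) = {x91, x92} ∈ τ ✓.
  V = {[x88], [x91=x92]}: π^{-1}(V) = {x88, x91, x92} ∈ τ ✓.
  V = {[x89], [x91=x92]}: π^{-1}(V) = {x89, x91, x92} ∉ τ ✗.
  V = {[x88], [x89], [x91=x92]}: π^{-1}(V) = {x88, x89, x91, x92} ∉ τ ✗.
  V = {[x90], [x91=x92]}: π^{-1}(V) = {x90, x91, x92} ∈ τ ✓.
  V = {[x88], [x90], [x91=x92]}: π^{-1}(V) = {x88, x90, x91, x92} ∈ τ ✓.
  V = {[x89], [x90], [x91=x92]}: π^{-1}(V) = {x89, x90, x91, x92} ∈ τ ✓.
  V = {[x88], [x89], [x90], [x91=x92]}: π^{-1}(V) = {x88, x89, x90, x91, x92} ∈ τ ✓.
Open sets in the quotient: τ_Q = {{}, {[x88]}, {[x90]}, {[x88], [x90]}, {[x89], [x90]}, {[x88], [x89], [x90]}, {[x91=x92]}, {[x88], [x91=x92]}, {[x90], [x91=x92]}, {[x88], [x90], [x91=x92]}, {[x89], [x90], [x91=x92]}, {[x88], [x89], [x90], [x91=x92]}} (12 elements).


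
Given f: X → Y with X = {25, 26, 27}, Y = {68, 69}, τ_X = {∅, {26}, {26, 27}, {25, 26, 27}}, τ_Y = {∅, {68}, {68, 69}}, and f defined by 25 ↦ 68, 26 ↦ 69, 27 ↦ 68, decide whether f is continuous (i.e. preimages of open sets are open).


f is NOT continuous.

Compute f^{-1}(U) for each U ∈ τ_Y:
  U = ∅: f^{-1}(U) = ∅ ∈ τ_X ✓.
  U = {68}: f^{-1}(U) = {25, 27} ∉ τ_X ✗.
  U = {68, 69}: f^{-1}(U) = {25, 26, 27} ∈ τ_X ✓.
Found U = {68} with f^{-1}(U) = {25, 27} not in τ_X. Therefore f is NOT continuous.
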